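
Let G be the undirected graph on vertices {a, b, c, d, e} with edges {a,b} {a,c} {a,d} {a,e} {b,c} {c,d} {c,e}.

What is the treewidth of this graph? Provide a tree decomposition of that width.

Treewidth 2.
Bags: B1 = {a, b, c}  B2 = {a, c, d}  B3 = {a, c, e}
Tree: B1–B2, B1–B3

The largest bag has 3 vertices, giving width 2; this decomposition certifies tw(G) ≤ 2. On the other hand G contains the 3-clique {a, c, d}. A clique must lie in a single bag of any decomposition, so no decomposition can have width below 2. Therefore the treewidth is 2.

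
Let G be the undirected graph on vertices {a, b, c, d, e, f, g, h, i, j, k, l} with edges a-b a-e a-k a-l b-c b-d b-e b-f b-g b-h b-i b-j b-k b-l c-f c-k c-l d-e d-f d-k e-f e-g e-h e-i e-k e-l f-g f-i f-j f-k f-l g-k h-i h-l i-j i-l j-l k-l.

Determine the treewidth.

A width-4 tree decomposition is:
Bags: B1 = {b, e, f, k, l}  B2 = {b, d, e, f, k}  B3 = {b, e, f, i, l}  B4 = {a, b, e, k, l}  B5 = {b, c, f, k, l}  B6 = {b, e, h, i, l}  B7 = {b, e, f, g, k}  B8 = {b, f, i, j, l}
Tree: B1–B2, B1–B3, B1–B4, B1–B5, B3–B6, B2–B7, B3–B8
Every bag has size at most 5, so the width is 5 − 1 = 4 and tw(G) ≤ 4. For the lower bound, the 5 vertices {a, b, e, k, l} are pairwise adjacent, and any tree decomposition puts a clique entirely inside one bag — forcing width ≥ 4. The upper and lower bounds meet at 4, so that is the treewidth.

4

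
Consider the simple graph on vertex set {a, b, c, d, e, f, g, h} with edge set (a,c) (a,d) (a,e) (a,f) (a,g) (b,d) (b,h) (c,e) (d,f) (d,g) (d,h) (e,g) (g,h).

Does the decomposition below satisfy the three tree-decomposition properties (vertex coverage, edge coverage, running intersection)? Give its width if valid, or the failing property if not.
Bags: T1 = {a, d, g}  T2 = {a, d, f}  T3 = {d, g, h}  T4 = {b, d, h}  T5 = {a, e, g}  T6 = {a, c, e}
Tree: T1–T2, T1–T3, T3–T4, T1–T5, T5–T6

Yes; width 2.

Vertex coverage: the bags together contain {a, b, c, d, e, f, g, h}, the full vertex set. Edge coverage: each edge of G has both endpoints in at least one bag. Running intersection: for every vertex, the bags containing it form a connected subtree. All three properties hold, so this is a valid tree decomposition of width max|bag| − 1 = 2, and hence tw(G) ≤ 2.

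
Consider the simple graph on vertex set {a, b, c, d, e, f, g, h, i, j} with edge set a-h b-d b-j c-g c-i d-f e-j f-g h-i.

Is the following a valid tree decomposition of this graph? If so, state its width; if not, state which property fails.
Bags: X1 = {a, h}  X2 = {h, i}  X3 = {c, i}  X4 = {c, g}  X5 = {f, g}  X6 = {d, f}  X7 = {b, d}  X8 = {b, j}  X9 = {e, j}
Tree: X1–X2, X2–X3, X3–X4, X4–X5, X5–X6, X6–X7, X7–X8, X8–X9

Yes; width 1.

Checking the three conditions: (i) the bags cover all of {a, b, c, d, e, f, g, h, i, j}; (ii) for each edge, some bag contains both endpoints; (iii) the bags containing any fixed vertex form a subtree. All hold, so the decomposition is valid with width 2 − 1 = 1.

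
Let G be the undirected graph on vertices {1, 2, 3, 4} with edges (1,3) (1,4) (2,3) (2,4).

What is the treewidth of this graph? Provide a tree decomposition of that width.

Treewidth 2.
One optimal decomposition is:
Bags: B1 = {1, 3, 4}  B2 = {2, 3, 4}
Tree: B1–B2

The largest bag has 3 vertices, giving width 2; this decomposition certifies tw(G) ≤ 2. Since 3–1–4–2–3 is a cycle in G, G is not acyclic. Forests are exactly the graphs of treewidth ≤ 1, so tw(G) ≥ 2. Combining the bounds, tw(G) = 2.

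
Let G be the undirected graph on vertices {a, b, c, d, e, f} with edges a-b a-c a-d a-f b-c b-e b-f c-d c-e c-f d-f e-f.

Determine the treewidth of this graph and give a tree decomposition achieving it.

Treewidth 3.
Bags: B1 = {b, c, e, f}  B2 = {a, b, c, f}  B3 = {a, c, d, f}
Tree: B1–B2, B2–B3

Each bag holds 4 vertices, so the decomposition has width 3, which upper-bounds the treewidth. Conversely, {b, c, e, f} is a clique of size 4, and the vertices of any clique must share a bag in every tree decomposition; so some bag has ≥ 4 vertices and tw(G) ≥ 3. The upper and lower bounds meet at 3, so that is the treewidth.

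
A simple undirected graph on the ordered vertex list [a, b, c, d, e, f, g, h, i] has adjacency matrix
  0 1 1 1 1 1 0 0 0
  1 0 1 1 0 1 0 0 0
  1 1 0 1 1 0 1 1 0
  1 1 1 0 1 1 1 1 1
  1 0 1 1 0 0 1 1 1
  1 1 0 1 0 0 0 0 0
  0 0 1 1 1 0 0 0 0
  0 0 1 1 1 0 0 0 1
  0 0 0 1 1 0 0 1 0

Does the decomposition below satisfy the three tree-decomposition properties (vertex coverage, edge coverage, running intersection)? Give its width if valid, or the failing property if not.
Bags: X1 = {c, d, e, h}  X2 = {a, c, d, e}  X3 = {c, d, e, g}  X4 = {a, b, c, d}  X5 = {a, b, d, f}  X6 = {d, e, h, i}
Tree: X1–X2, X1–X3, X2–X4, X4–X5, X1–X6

Every vertex of G appears in some bag (union = {a, b, c, d, e, f, g, h, i}); every edge is covered by a bag; and for each vertex v the set of bags containing v is connected in the bag tree. The decomposition is therefore valid. The largest bag has 4 vertices, so the width is 3.

Yes; width 3.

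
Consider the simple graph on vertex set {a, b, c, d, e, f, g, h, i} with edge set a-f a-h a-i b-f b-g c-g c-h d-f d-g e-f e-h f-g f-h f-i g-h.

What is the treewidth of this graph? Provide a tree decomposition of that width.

Treewidth 2.
Bags: B1 = {a, f, h}  B2 = {f, g, h}  B3 = {e, f, h}  B4 = {a, f, i}  B5 = {d, f, g}  B6 = {c, g, h}  B7 = {b, f, g}
Tree: B1–B2, B2–B3, B1–B4, B2–B5, B2–B6, B2–B7

Every bag has size at most 3, so the width is 3 − 1 = 2 and tw(G) ≤ 2. On the other hand G contains the 3-clique {c, g, h}. A clique must lie in a single bag of any decomposition, so no decomposition can have width below 2. Combining the bounds, tw(G) = 2.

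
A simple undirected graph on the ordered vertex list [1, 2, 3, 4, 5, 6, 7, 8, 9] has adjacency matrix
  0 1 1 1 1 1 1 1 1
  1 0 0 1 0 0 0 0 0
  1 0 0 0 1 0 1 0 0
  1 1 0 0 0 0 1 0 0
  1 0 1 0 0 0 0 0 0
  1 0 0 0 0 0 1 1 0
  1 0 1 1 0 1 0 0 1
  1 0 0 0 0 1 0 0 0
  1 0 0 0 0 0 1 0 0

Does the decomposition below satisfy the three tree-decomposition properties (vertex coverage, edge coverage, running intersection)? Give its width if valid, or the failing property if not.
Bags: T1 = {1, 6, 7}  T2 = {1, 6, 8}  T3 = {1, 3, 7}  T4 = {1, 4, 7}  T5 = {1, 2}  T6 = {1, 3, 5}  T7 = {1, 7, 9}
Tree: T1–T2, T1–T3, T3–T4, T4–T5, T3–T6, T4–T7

A tree decomposition must satisfy three properties: every vertex lies in some bag; for every edge, both endpoints lie together in some bag; and for every vertex, the bags containing it form a connected subtree. Here edge (4,2) lies in no bag, so the decomposition is invalid.

No — edge (4,2) lies in no bag.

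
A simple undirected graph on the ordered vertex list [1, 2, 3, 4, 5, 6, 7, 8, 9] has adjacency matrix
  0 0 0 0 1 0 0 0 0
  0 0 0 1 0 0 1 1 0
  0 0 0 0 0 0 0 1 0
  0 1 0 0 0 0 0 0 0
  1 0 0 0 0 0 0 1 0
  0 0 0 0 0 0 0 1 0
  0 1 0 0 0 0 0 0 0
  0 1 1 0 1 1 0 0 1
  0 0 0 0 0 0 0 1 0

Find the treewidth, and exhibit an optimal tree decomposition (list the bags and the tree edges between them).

Treewidth 1.
Bags: B1 = {5, 8}  B2 = {8, 9}  B3 = {2, 8}  B4 = {6, 8}  B5 = {3, 8}  B6 = {1, 5}  B7 = {2, 7}  B8 = {2, 4}
Tree: B1–B2, B2–B3, B1–B4, B4–B5, B1–B6, B3–B7, B7–B8

The largest bag has 2 vertices, giving width 1; this decomposition certifies tw(G) ≤ 1. Any graph with an edge has treewidth ≥ 1, and G has the edge 8–5. The upper and lower bounds meet at 1, so that is the treewidth.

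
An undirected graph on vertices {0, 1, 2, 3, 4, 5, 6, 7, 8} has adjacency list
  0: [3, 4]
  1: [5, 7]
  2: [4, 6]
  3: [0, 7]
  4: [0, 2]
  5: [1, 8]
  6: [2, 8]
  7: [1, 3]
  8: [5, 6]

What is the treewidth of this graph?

2

A width-2 tree decomposition is:
Bags: B1 = {2, 4, 6}  B2 = {0, 4, 6}  B3 = {0, 3, 6}  B4 = {3, 6, 7}  B5 = {1, 6, 7}  B6 = {1, 5, 6}  B7 = {5, 6, 8}
Tree: B1–B2, B2–B3, B3–B4, B4–B5, B5–B6, B6–B7
Every bag has size at most 3, so the width is 3 − 1 = 2 and tw(G) ≤ 2. For the lower bound, G contains the cycle 6–2–4–0–3–7–1–5–8–6, so G is not a forest; only forests have treewidth ≤ 1, hence tw(G) ≥ 2. The upper and lower bounds meet at 2, so that is the treewidth.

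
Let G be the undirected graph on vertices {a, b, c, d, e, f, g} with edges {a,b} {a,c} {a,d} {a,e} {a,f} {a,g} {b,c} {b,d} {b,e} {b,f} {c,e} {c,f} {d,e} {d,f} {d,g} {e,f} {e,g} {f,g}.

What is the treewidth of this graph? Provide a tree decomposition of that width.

Treewidth 4.
One optimal decomposition is:
Bags: B1 = {a, b, c, e, f}  B2 = {a, b, d, e, f}  B3 = {a, d, e, f, g}
Tree: B1–B2, B2–B3

Every bag has size at most 5, so the width is 5 − 1 = 4 and tw(G) ≤ 4. For the lower bound, the 5 vertices {a, d, e, f, g} are pairwise adjacent, and any tree decomposition puts a clique entirely inside one bag — forcing width ≥ 4. The upper and lower bounds meet at 4, so that is the treewidth.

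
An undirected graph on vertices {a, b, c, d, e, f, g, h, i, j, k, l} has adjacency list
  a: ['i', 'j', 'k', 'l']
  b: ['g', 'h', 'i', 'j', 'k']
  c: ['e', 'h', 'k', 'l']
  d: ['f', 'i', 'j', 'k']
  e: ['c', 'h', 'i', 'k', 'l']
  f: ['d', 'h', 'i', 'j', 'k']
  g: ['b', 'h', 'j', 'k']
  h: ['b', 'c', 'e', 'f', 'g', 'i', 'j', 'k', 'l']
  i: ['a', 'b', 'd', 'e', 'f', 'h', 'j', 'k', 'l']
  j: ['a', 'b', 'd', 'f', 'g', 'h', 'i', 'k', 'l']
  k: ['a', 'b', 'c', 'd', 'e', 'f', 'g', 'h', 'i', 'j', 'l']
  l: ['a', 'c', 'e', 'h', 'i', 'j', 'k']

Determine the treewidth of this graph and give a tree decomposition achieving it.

Each bag holds 5 vertices, so the decomposition has width 4, which upper-bounds the treewidth. For the lower bound, the 5 vertices {d, f, i, j, k} are pairwise adjacent, and any tree decomposition puts a clique entirely inside one bag — forcing width ≥ 4. Combining the bounds, tw(G) = 4.

Treewidth 4.
One optimal decomposition is:
Bags: B1 = {a, i, j, k, l}  B2 = {h, i, j, k, l}  B3 = {f, h, i, j, k}  B4 = {e, h, i, k, l}  B5 = {b, h, i, j, k}  B6 = {d, f, i, j, k}  B7 = {c, e, h, k, l}  B8 = {b, g, h, j, k}
Tree: B1–B2, B2–B3, B2–B4, B3–B5, B3–B6, B4–B7, B5–B8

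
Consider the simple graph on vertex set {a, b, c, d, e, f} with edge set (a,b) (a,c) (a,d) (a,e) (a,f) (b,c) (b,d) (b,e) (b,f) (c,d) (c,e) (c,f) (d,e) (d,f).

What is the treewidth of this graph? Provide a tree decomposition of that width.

Each bag holds 5 vertices, so the decomposition has width 4, which upper-bounds the treewidth. Conversely, {a, b, c, d, e} is a clique of size 5, and the vertices of any clique must share a bag in every tree decomposition; so some bag has ≥ 5 vertices and tw(G) ≥ 4. Hence tw(G) = 4 exactly.

Treewidth 4.
Bags: B1 = {a, b, c, d, e}  B2 = {a, b, c, d, f}
Tree: B1–B2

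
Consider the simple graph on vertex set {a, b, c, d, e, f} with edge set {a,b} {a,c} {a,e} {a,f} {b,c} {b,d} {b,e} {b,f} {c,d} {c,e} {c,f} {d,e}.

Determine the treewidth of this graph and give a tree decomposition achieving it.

Every bag has size at most 4, so the width is 4 − 1 = 3 and tw(G) ≤ 3. On the other hand G contains the 4-clique {b, c, d, e}. A clique must lie in a single bag of any decomposition, so no decomposition can have width below 3. Combining the bounds, tw(G) = 3.

Treewidth 3.
Bags: B1 = {a, b, c, e}  B2 = {b, c, d, e}  B3 = {a, b, c, f}
Tree: B1–B2, B1–B3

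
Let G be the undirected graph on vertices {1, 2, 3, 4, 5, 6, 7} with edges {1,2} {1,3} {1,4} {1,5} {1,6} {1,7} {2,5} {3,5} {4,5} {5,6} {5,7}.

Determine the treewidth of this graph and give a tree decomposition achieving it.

Treewidth 2.
One such decomposition:
Bags: B1 = {1, 5, 6}  B2 = {1, 2, 5}  B3 = {1, 5, 7}  B4 = {1, 3, 5}  B5 = {1, 4, 5}
Tree: B1–B2, B2–B3, B1–B4, B1–B5

Each bag holds 3 vertices, so the decomposition has width 2, which upper-bounds the treewidth. For the lower bound, the 3 vertices {1, 2, 5} are pairwise adjacent, and any tree decomposition puts a clique entirely inside one bag — forcing width ≥ 2. Therefore the treewidth is 2.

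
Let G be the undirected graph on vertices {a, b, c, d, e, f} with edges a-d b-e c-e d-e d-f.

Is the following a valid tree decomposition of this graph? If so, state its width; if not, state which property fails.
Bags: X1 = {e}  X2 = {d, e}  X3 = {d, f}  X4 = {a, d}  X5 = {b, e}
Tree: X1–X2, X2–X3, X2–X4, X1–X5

A tree decomposition must satisfy three properties: every vertex lies in some bag; for every edge, both endpoints lie together in some bag; and for every vertex, the bags containing it form a connected subtree. Here vertex c appears in no bag, so the decomposition is invalid.

No — vertex c appears in no bag.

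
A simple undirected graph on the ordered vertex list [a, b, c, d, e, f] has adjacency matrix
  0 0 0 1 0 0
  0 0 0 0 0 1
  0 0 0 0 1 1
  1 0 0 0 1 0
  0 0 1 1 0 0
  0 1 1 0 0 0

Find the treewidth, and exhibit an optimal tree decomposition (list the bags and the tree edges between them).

The largest bag has 2 vertices, giving width 1; this decomposition certifies tw(G) ≤ 1. Since G has at least one edge (e.g. a–d), it is not an edgeless graph, so tw(G) ≥ 1. Hence tw(G) = 1 exactly.

Treewidth 1.
One such decomposition:
Bags: B1 = {a, d}  B2 = {d, e}  B3 = {c, e}  B4 = {c, f}  B5 = {b, f}
Tree: B1–B2, B2–B3, B3–B4, B4–B5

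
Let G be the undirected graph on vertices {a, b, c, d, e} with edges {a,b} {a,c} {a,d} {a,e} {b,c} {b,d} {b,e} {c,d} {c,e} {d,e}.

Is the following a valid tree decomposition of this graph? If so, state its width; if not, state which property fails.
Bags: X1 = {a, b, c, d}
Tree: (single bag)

A tree decomposition must satisfy three properties: every vertex lies in some bag; for every edge, both endpoints lie together in some bag; and for every vertex, the bags containing it form a connected subtree. Here vertex e appears in no bag, so the decomposition is invalid.

No — vertex e appears in no bag.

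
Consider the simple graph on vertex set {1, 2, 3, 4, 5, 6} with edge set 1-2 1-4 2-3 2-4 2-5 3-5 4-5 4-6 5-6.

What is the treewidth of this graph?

2

A width-2 tree decomposition is:
Bags: B1 = {2, 4, 5}  B2 = {4, 5, 6}  B3 = {2, 3, 5}  B4 = {1, 2, 4}
Tree: B1–B2, B1–B3, B1–B4
Each bag holds 3 vertices, so the decomposition has width 2, which upper-bounds the treewidth. On the other hand G contains the 3-clique {2, 3, 5}. A clique must lie in a single bag of any decomposition, so no decomposition can have width below 2. Combining the bounds, tw(G) = 2.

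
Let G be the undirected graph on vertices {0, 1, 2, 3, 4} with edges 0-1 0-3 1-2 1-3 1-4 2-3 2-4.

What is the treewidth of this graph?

2

A width-2 tree decomposition is:
Bags: B1 = {1, 2, 4}  B2 = {1, 2, 3}  B3 = {0, 1, 3}
Tree: B1–B2, B2–B3
The largest bag has 3 vertices, giving width 2; this decomposition certifies tw(G) ≤ 2. Conversely, {0, 1, 3} is a clique of size 3, and the vertices of any clique must share a bag in every tree decomposition; so some bag has ≥ 3 vertices and tw(G) ≥ 2. Therefore the treewidth is 2.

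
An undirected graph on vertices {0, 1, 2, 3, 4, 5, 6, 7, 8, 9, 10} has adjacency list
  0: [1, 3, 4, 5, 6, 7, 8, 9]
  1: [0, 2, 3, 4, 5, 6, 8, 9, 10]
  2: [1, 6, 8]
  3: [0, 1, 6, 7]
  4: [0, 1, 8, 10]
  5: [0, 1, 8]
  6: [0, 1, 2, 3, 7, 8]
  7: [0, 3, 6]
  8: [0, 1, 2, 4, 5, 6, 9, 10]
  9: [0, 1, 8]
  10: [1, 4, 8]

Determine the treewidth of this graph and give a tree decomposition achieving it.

Each bag holds 4 vertices, so the decomposition has width 3, which upper-bounds the treewidth. On the other hand G contains the 4-clique {0, 1, 8, 9}. A clique must lie in a single bag of any decomposition, so no decomposition can have width below 3. Therefore the treewidth is 3.

Treewidth 3.
One such decomposition:
Bags: B1 = {0, 1, 4, 8}  B2 = {1, 4, 8, 10}  B3 = {0, 1, 6, 8}  B4 = {0, 1, 8, 9}  B5 = {0, 1, 3, 6}  B6 = {1, 2, 6, 8}  B7 = {0, 3, 6, 7}  B8 = {0, 1, 5, 8}
Tree: B1–B2, B1–B3, B1–B4, B3–B5, B3–B6, B5–B7, B4–B8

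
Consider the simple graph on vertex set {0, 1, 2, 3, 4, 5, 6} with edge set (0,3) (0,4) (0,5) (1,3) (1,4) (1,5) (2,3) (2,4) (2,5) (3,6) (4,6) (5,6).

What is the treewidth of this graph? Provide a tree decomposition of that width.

Treewidth 3.
Bags: B1 = {1, 3, 4, 5}  B2 = {3, 4, 5, 6}  B3 = {0, 3, 4, 5}  B4 = {2, 3, 4, 5}
Tree: B1–B2, B2–B3, B3–B4

Each bag holds 4 vertices, so the decomposition has width 3, which upper-bounds the treewidth. For the lower bound: the 4 vertex sets {1,3}, {4,6}, {5}, {0} are disjoint, each induces a connected subgraph, and every pair is joined by at least one edge of G. Contracting each set to a single vertex therefore yields K_{4} as a minor, and since treewidth is minor-monotone, tw(G) ≥ tw(K_{4}) = 3. Hence tw(G) = 3 exactly.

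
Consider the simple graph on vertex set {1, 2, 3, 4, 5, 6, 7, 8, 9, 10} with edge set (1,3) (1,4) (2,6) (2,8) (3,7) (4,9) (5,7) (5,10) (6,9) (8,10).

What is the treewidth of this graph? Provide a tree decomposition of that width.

Treewidth 2.
Bags: B1 = {3, 5, 7}  B2 = {1, 3, 5}  B3 = {1, 4, 5}  B4 = {4, 5, 9}  B5 = {5, 6, 9}  B6 = {2, 5, 6}  B7 = {2, 5, 8}  B8 = {5, 8, 10}
Tree: B1–B2, B2–B3, B3–B4, B4–B5, B5–B6, B6–B7, B7–B8

The largest bag has 3 vertices, giving width 2; this decomposition certifies tw(G) ≤ 2. Since 5–7–3–1–4–9–6–2–8–10–5 is a cycle in G, G is not acyclic. Forests are exactly the graphs of treewidth ≤ 1, so tw(G) ≥ 2. The upper and lower bounds meet at 2, so that is the treewidth.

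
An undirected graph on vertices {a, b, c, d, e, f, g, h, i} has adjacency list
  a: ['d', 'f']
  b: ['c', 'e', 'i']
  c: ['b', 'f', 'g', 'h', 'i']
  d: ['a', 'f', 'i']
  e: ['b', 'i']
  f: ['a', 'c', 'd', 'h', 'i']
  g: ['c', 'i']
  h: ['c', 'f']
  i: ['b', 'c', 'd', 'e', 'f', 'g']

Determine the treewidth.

A width-2 tree decomposition is:
Bags: B1 = {c, g, i}  B2 = {c, f, i}  B3 = {d, f, i}  B4 = {b, c, i}  B5 = {b, e, i}  B6 = {c, f, h}  B7 = {a, d, f}
Tree: B1–B2, B2–B3, B2–B4, B4–B5, B2–B6, B3–B7
The largest bag has 3 vertices, giving width 2; this decomposition certifies tw(G) ≤ 2. Conversely, {c, f, h} is a clique of size 3, and the vertices of any clique must share a bag in every tree decomposition; so some bag has ≥ 3 vertices and tw(G) ≥ 2. Hence tw(G) = 2 exactly.

2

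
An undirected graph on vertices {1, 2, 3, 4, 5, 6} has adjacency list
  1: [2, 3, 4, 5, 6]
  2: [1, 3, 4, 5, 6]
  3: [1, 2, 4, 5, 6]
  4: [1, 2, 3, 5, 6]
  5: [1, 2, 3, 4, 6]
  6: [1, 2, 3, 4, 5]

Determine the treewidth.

5

A width-5 tree decomposition is:
Bags: B1 = {1, 2, 3, 4, 5, 6}
Tree: (single bag)
With just one bag of size 6, the width is 6 − 1 = 5, so tw(G) ≤ 5. Conversely, {1, 2, 3, 4, 5, 6} is a clique of size 6, and the vertices of any clique must share a bag in every tree decomposition; so some bag has ≥ 6 vertices and tw(G) ≥ 5. The upper and lower bounds meet at 5, so that is the treewidth.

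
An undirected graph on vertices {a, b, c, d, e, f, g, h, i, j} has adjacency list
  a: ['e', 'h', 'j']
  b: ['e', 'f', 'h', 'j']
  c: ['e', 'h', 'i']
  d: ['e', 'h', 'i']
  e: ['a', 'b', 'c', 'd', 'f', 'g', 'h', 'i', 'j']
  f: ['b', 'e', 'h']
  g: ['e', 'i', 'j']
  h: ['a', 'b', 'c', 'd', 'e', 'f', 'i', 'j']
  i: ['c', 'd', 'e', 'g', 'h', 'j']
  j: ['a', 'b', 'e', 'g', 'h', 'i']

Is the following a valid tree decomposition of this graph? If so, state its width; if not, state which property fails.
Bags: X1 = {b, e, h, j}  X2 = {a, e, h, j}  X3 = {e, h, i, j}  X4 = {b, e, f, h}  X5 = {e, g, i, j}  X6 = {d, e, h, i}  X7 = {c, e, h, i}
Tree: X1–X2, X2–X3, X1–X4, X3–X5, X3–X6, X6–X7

Vertex coverage: the bags together contain {a, b, c, d, e, f, g, h, i, j}, the full vertex set. Edge coverage: each edge of G has both endpoints in at least one bag. Running intersection: for every vertex, the bags containing it form a connected subtree. All three properties hold, so this is a valid tree decomposition of width max|bag| − 1 = 3, and hence tw(G) ≤ 3.

Yes; width 3.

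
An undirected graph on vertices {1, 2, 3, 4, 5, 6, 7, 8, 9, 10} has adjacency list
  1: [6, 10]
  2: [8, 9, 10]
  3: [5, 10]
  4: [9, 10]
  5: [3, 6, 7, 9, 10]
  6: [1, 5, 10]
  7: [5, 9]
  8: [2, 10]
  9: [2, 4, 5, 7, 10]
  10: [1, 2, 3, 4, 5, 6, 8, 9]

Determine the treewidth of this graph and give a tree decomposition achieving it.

The largest bag has 3 vertices, giving width 2; this decomposition certifies tw(G) ≤ 2. Conversely, {1, 6, 10} is a clique of size 3, and the vertices of any clique must share a bag in every tree decomposition; so some bag has ≥ 3 vertices and tw(G) ≥ 2. Therefore the treewidth is 2.

Treewidth 2.
Bags: B1 = {5, 9, 10}  B2 = {2, 9, 10}  B3 = {4, 9, 10}  B4 = {2, 8, 10}  B5 = {5, 6, 10}  B6 = {3, 5, 10}  B7 = {5, 7, 9}  B8 = {1, 6, 10}
Tree: B1–B2, B2–B3, B2–B4, B1–B5, B5–B6, B1–B7, B5–B8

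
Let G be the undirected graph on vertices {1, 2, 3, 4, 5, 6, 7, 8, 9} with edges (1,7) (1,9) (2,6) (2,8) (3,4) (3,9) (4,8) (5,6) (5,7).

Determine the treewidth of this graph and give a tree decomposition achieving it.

Every bag has size at most 3, so the width is 3 − 1 = 2 and tw(G) ≤ 2. For the lower bound, G contains the cycle 4–3–9–1–7–5–6–2–8–4, so G is not a forest; only forests have treewidth ≤ 1, hence tw(G) ≥ 2. Therefore the treewidth is 2.

Treewidth 2.
Bags: B1 = {3, 4, 9}  B2 = {1, 4, 9}  B3 = {1, 4, 7}  B4 = {4, 5, 7}  B5 = {4, 5, 6}  B6 = {2, 4, 6}  B7 = {2, 4, 8}
Tree: B1–B2, B2–B3, B3–B4, B4–B5, B5–B6, B6–B7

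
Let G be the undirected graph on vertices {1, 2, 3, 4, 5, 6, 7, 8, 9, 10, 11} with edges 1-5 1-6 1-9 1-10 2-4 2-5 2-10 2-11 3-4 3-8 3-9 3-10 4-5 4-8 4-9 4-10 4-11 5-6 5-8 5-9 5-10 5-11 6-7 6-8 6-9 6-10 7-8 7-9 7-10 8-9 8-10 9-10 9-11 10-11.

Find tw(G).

4

A width-4 tree decomposition is:
Bags: B1 = {5, 6, 8, 9, 10}  B2 = {6, 7, 8, 9, 10}  B3 = {4, 5, 8, 9, 10}  B4 = {4, 5, 9, 10, 11}  B5 = {2, 4, 5, 10, 11}  B6 = {1, 5, 6, 9, 10}  B7 = {3, 4, 8, 9, 10}
Tree: B1–B2, B1–B3, B3–B4, B4–B5, B1–B6, B3–B7
Each bag holds 5 vertices, so the decomposition has width 4, which upper-bounds the treewidth. On the other hand G contains the 5-clique {3, 4, 8, 9, 10}. A clique must lie in a single bag of any decomposition, so no decomposition can have width below 4. Combining the bounds, tw(G) = 4.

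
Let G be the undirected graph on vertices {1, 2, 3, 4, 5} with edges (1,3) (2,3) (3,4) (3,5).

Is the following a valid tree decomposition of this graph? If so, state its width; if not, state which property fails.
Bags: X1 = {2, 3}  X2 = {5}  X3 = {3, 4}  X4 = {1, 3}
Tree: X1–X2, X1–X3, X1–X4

A tree decomposition must satisfy three properties: every vertex lies in some bag; for every edge, both endpoints lie together in some bag; and for every vertex, the bags containing it form a connected subtree. Here edge (3,5) lies in no bag, so the decomposition is invalid.

No — edge (3,5) lies in no bag.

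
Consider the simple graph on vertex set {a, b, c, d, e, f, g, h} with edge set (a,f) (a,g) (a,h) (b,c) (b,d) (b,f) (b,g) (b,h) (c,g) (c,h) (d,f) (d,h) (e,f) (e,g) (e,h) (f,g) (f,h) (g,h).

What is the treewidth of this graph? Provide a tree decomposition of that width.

Every bag has size at most 4, so the width is 4 − 1 = 3 and tw(G) ≤ 3. For the lower bound, the 4 vertices {b, c, g, h} are pairwise adjacent, and any tree decomposition puts a clique entirely inside one bag — forcing width ≥ 3. Combining the bounds, tw(G) = 3.

Treewidth 3.
One such decomposition:
Bags: B1 = {a, f, g, h}  B2 = {e, f, g, h}  B3 = {b, f, g, h}  B4 = {b, d, f, h}  B5 = {b, c, g, h}
Tree: B1–B2, B1–B3, B3–B4, B3–B5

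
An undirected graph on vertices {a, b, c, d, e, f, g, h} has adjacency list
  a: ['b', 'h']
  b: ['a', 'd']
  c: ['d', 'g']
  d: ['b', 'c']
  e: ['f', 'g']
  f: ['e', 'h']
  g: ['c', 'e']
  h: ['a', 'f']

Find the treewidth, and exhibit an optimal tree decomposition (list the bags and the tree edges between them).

Treewidth 2.
Bags: B1 = {c, e, g}  B2 = {c, e, f}  B3 = {c, f, h}  B4 = {a, c, h}  B5 = {a, b, c}  B6 = {b, c, d}
Tree: B1–B2, B2–B3, B3–B4, B4–B5, B5–B6

The largest bag has 3 vertices, giving width 2; this decomposition certifies tw(G) ≤ 2. Since c–g–e–f–h–a–b–d–c is a cycle in G, G is not acyclic. Forests are exactly the graphs of treewidth ≤ 1, so tw(G) ≥ 2. Combining the bounds, tw(G) = 2.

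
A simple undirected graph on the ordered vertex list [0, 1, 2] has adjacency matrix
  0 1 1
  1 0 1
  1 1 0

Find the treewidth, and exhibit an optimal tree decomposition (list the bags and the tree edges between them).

Treewidth 2.
One optimal decomposition is:
Bags: B1 = {0, 1, 2}
Tree: (single bag)

With just one bag of size 3, the width is 3 − 1 = 2, so tw(G) ≤ 2. For the lower bound, the 3 vertices {0, 1, 2} are pairwise adjacent, and any tree decomposition puts a clique entirely inside one bag — forcing width ≥ 2. The upper and lower bounds meet at 2, so that is the treewidth.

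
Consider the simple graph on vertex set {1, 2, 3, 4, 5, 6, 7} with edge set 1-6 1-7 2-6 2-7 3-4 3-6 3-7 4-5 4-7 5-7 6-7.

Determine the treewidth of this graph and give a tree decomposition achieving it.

Treewidth 2.
Bags: B1 = {2, 6, 7}  B2 = {3, 6, 7}  B3 = {3, 4, 7}  B4 = {4, 5, 7}  B5 = {1, 6, 7}
Tree: B1–B2, B2–B3, B3–B4, B1–B5

Every bag has size at most 3, so the width is 3 − 1 = 2 and tw(G) ≤ 2. On the other hand G contains the 3-clique {3, 4, 7}. A clique must lie in a single bag of any decomposition, so no decomposition can have width below 2. Combining the bounds, tw(G) = 2.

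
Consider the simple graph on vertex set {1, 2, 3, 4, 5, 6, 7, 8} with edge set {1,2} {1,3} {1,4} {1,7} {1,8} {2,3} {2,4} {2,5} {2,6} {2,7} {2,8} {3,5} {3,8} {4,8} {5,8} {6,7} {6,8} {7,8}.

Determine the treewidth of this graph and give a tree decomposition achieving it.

Treewidth 3.
Bags: B1 = {1, 2, 4, 8}  B2 = {1, 2, 3, 8}  B3 = {1, 2, 7, 8}  B4 = {2, 3, 5, 8}  B5 = {2, 6, 7, 8}
Tree: B1–B2, B2–B3, B2–B4, B3–B5

The largest bag has 4 vertices, giving width 3; this decomposition certifies tw(G) ≤ 3. Conversely, {1, 2, 3, 8} is a clique of size 4, and the vertices of any clique must share a bag in every tree decomposition; so some bag has ≥ 4 vertices and tw(G) ≥ 3. The upper and lower bounds meet at 3, so that is the treewidth.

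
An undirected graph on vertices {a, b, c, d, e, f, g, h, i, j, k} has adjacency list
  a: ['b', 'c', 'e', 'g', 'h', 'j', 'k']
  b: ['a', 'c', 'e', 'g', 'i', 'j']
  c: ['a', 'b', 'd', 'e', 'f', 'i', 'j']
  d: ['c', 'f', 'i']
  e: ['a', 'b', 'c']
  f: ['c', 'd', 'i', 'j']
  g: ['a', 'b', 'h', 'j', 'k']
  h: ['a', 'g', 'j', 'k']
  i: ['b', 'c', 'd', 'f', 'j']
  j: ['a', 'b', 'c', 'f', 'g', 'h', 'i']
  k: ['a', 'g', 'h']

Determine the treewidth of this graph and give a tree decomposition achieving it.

Every bag has size at most 4, so the width is 4 − 1 = 3 and tw(G) ≤ 3. Conversely, {a, g, h, j} is a clique of size 4, and the vertices of any clique must share a bag in every tree decomposition; so some bag has ≥ 4 vertices and tw(G) ≥ 3. Combining the bounds, tw(G) = 3.

Treewidth 3.
One such decomposition:
Bags: B1 = {a, g, h, j}  B2 = {a, b, g, j}  B3 = {a, b, c, j}  B4 = {b, c, i, j}  B5 = {c, f, i, j}  B6 = {a, b, c, e}  B7 = {c, d, f, i}  B8 = {a, g, h, k}
Tree: B1–B2, B2–B3, B3–B4, B4–B5, B3–B6, B5–B7, B1–B8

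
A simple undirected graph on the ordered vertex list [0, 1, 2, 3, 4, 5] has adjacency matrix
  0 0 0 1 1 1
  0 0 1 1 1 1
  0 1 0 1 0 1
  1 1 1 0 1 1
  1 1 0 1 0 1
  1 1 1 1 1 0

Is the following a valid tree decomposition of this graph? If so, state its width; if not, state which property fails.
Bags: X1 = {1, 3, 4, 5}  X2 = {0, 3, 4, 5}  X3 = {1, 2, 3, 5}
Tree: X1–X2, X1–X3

Checking the three conditions: (i) the bags cover all of {0, 1, 2, 3, 4, 5}; (ii) for each edge, some bag contains both endpoints; (iii) the bags containing any fixed vertex form a subtree. All hold, so the decomposition is valid with width 4 − 1 = 3.

Yes; width 3.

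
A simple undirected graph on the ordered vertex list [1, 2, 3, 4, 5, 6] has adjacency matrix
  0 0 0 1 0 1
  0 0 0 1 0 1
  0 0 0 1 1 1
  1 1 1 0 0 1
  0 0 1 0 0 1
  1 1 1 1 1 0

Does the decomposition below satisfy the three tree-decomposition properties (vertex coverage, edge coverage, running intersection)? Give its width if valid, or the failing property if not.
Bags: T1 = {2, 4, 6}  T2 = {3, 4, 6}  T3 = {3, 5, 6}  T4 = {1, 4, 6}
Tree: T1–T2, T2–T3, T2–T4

Yes; width 2.

Vertex coverage: the bags together contain {1, 2, 3, 4, 5, 6}, the full vertex set. Edge coverage: each edge of G has both endpoints in at least one bag. Running intersection: for every vertex, the bags containing it form a connected subtree. All three properties hold, so this is a valid tree decomposition of width max|bag| − 1 = 2, and hence tw(G) ≤ 2.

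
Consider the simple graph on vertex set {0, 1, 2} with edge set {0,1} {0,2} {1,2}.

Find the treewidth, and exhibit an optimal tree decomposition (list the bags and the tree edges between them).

A single bag containing all 3 vertices is trivially a valid decomposition of width 2. For the lower bound, the 3 vertices {0, 1, 2} are pairwise adjacent, and any tree decomposition puts a clique entirely inside one bag — forcing width ≥ 2. The upper and lower bounds meet at 2, so that is the treewidth.

Treewidth 2.
Bags: B1 = {0, 1, 2}
Tree: (single bag)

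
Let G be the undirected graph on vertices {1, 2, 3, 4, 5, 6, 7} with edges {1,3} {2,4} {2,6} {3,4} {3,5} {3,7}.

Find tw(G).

1

A width-1 tree decomposition is:
Bags: B1 = {3, 4}  B2 = {2, 4}  B3 = {3, 7}  B4 = {1, 3}  B5 = {3, 5}  B6 = {2, 6}
Tree: B1–B2, B1–B3, B1–B4, B1–B5, B2–B6
Each bag holds 2 vertices, so the decomposition has width 1, which upper-bounds the treewidth. Any graph with an edge has treewidth ≥ 1, and G has the edge 4–3. Therefore the treewidth is 1.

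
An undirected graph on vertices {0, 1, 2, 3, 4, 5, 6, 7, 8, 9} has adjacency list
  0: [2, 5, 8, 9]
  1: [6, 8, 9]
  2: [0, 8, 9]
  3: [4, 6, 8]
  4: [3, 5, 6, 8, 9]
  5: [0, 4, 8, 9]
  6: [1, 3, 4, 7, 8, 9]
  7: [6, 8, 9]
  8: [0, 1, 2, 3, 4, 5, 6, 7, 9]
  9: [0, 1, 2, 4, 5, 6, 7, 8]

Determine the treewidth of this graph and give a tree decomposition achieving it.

Treewidth 3.
One such decomposition:
Bags: B1 = {6, 7, 8, 9}  B2 = {4, 6, 8, 9}  B3 = {4, 5, 8, 9}  B4 = {1, 6, 8, 9}  B5 = {3, 4, 6, 8}  B6 = {0, 5, 8, 9}  B7 = {0, 2, 8, 9}
Tree: B1–B2, B2–B3, B1–B4, B2–B5, B3–B6, B6–B7

Every bag has size at most 4, so the width is 4 − 1 = 3 and tw(G) ≤ 3. On the other hand G contains the 4-clique {0, 2, 8, 9}. A clique must lie in a single bag of any decomposition, so no decomposition can have width below 3. Hence tw(G) = 3 exactly.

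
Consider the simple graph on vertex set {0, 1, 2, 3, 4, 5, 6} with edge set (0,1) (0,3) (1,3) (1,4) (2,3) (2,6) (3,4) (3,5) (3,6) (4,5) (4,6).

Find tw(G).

2

A width-2 tree decomposition is:
Bags: B1 = {2, 3, 6}  B2 = {3, 4, 6}  B3 = {1, 3, 4}  B4 = {0, 1, 3}  B5 = {3, 4, 5}
Tree: B1–B2, B2–B3, B3–B4, B2–B5
The largest bag has 3 vertices, giving width 2; this decomposition certifies tw(G) ≤ 2. Conversely, {0, 1, 3} is a clique of size 3, and the vertices of any clique must share a bag in every tree decomposition; so some bag has ≥ 3 vertices and tw(G) ≥ 2. Therefore the treewidth is 2.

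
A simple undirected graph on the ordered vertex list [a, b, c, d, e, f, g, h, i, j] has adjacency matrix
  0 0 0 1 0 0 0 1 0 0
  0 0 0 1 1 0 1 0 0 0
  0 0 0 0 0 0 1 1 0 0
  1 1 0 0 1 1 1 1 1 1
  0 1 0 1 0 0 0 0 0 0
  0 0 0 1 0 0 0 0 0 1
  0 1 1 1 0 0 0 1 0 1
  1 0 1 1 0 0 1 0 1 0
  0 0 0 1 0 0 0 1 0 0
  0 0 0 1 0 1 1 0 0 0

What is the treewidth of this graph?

2

A width-2 tree decomposition is:
Bags: B1 = {d, f, j}  B2 = {d, g, j}  B3 = {d, g, h}  B4 = {a, d, h}  B5 = {b, d, g}  B6 = {c, g, h}  B7 = {d, h, i}  B8 = {b, d, e}
Tree: B1–B2, B2–B3, B3–B4, B3–B5, B3–B6, B3–B7, B5–B8
Each bag holds 3 vertices, so the decomposition has width 2, which upper-bounds the treewidth. Conversely, {d, f, j} is a clique of size 3, and the vertices of any clique must share a bag in every tree decomposition; so some bag has ≥ 3 vertices and tw(G) ≥ 2. Combining the bounds, tw(G) = 2.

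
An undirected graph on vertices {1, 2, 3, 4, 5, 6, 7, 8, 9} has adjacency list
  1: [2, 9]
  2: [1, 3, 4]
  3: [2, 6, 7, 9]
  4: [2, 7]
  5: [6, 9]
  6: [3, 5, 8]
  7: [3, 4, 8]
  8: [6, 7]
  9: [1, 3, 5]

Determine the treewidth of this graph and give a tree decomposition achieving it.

The largest bag has 4 vertices, giving width 3; this decomposition certifies tw(G) ≤ 3. For the lower bound: the 4 vertex sets {4,7,8}, {2}, {3}, {1,5,6,9} are disjoint, each induces a connected subgraph, and every pair is joined by at least one edge of G. Contracting each set to a single vertex therefore yields K_{4} as a minor, and since treewidth is minor-monotone, tw(G) ≥ tw(K_{4}) = 3. Hence tw(G) = 3 exactly.

Treewidth 3.
One such decomposition:
Bags: B1 = {2, 4, 7, 8}  B2 = {2, 3, 7, 8}  B3 = {2, 3, 6, 8}  B4 = {1, 2, 3, 6}  B5 = {1, 3, 6, 9}  B6 = {1, 5, 6, 9}
Tree: B1–B2, B2–B3, B3–B4, B4–B5, B5–B6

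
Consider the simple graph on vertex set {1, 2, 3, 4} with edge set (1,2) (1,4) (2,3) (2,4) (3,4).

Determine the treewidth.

A width-2 tree decomposition is:
Bags: B1 = {1, 2, 4}  B2 = {2, 3, 4}
Tree: B1–B2
Each bag holds 3 vertices, so the decomposition has width 2, which upper-bounds the treewidth. On the other hand G contains the 3-clique {1, 2, 4}. A clique must lie in a single bag of any decomposition, so no decomposition can have width below 2. Therefore the treewidth is 2.

2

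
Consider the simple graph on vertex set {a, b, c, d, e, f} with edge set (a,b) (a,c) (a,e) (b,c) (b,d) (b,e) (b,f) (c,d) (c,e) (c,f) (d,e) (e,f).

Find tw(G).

A width-3 tree decomposition is:
Bags: B1 = {a, b, c, e}  B2 = {b, c, e, f}  B3 = {b, c, d, e}
Tree: B1–B2, B1–B3
The largest bag has 4 vertices, giving width 3; this decomposition certifies tw(G) ≤ 3. Conversely, {b, c, d, e} is a clique of size 4, and the vertices of any clique must share a bag in every tree decomposition; so some bag has ≥ 4 vertices and tw(G) ≥ 3. The upper and lower bounds meet at 3, so that is the treewidth.

3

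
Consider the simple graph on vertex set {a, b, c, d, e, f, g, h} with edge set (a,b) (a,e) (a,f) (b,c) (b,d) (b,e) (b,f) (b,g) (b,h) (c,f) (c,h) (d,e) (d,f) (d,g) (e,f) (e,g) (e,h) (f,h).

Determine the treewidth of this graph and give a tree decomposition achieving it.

Every bag has size at most 4, so the width is 4 − 1 = 3 and tw(G) ≤ 3. On the other hand G contains the 4-clique {b, d, e, g}. A clique must lie in a single bag of any decomposition, so no decomposition can have width below 3. Combining the bounds, tw(G) = 3.

Treewidth 3.
One optimal decomposition is:
Bags: B1 = {b, d, e, f}  B2 = {b, e, f, h}  B3 = {b, c, f, h}  B4 = {b, d, e, g}  B5 = {a, b, e, f}
Tree: B1–B2, B2–B3, B1–B4, B2–B5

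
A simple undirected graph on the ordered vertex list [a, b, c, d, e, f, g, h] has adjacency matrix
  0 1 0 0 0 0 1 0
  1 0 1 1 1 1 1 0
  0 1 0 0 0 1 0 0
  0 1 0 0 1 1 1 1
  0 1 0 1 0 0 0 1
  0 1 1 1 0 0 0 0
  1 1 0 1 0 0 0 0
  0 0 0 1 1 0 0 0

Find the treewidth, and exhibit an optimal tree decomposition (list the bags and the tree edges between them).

Each bag holds 3 vertices, so the decomposition has width 2, which upper-bounds the treewidth. For the lower bound, the 3 vertices {d, e, h} are pairwise adjacent, and any tree decomposition puts a clique entirely inside one bag — forcing width ≥ 2. Therefore the treewidth is 2.

Treewidth 2.
One such decomposition:
Bags: B1 = {b, d, g}  B2 = {a, b, g}  B3 = {b, d, e}  B4 = {b, d, f}  B5 = {d, e, h}  B6 = {b, c, f}
Tree: B1–B2, B1–B3, B3–B4, B3–B5, B4–B6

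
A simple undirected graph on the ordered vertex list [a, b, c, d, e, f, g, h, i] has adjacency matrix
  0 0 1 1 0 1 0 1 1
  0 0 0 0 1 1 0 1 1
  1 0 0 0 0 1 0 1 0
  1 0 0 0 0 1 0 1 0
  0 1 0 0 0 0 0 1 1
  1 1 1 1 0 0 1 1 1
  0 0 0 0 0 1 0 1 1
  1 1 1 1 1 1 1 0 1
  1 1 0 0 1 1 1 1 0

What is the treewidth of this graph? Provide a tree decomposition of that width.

The largest bag has 4 vertices, giving width 3; this decomposition certifies tw(G) ≤ 3. On the other hand G contains the 4-clique {b, e, h, i}. A clique must lie in a single bag of any decomposition, so no decomposition can have width below 3. Combining the bounds, tw(G) = 3.

Treewidth 3.
Bags: B1 = {a, f, h, i}  B2 = {a, d, f, h}  B3 = {a, c, f, h}  B4 = {b, f, h, i}  B5 = {b, e, h, i}  B6 = {f, g, h, i}
Tree: B1–B2, B2–B3, B1–B4, B4–B5, B4–B6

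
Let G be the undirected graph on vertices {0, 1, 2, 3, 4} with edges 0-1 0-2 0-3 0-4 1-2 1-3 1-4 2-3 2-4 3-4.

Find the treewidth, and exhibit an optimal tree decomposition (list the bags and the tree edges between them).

Treewidth 4.
One such decomposition:
Bags: B1 = {0, 1, 2, 3, 4}
Tree: (single bag)

A single bag containing all 5 vertices is trivially a valid decomposition of width 4. Conversely, {0, 1, 2, 3, 4} is a clique of size 5, and the vertices of any clique must share a bag in every tree decomposition; so some bag has ≥ 5 vertices and tw(G) ≥ 4. The upper and lower bounds meet at 4, so that is the treewidth.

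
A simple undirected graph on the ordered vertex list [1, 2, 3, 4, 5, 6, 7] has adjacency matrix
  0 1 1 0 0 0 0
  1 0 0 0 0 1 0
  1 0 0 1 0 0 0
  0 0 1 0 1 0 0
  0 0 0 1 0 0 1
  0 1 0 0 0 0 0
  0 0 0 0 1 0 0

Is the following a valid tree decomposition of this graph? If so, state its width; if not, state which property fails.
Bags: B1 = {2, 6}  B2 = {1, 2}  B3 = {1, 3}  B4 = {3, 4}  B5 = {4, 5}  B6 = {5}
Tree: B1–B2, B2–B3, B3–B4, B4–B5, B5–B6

A tree decomposition must satisfy three properties: every vertex lies in some bag; for every edge, both endpoints lie together in some bag; and for every vertex, the bags containing it form a connected subtree. Here vertex 7 appears in no bag, so the decomposition is invalid.

No — vertex 7 appears in no bag.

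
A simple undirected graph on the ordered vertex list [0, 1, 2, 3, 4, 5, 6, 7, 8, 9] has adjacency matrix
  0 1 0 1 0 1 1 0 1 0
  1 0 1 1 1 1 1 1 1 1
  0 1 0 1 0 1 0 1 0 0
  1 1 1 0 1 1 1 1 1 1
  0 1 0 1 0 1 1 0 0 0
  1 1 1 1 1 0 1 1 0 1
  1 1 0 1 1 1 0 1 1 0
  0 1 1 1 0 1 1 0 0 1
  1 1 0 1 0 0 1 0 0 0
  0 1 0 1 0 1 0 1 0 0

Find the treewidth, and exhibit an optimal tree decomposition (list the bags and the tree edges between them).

Each bag holds 5 vertices, so the decomposition has width 4, which upper-bounds the treewidth. Conversely, {0, 1, 3, 6, 8} is a clique of size 5, and the vertices of any clique must share a bag in every tree decomposition; so some bag has ≥ 5 vertices and tw(G) ≥ 4. Therefore the treewidth is 4.

Treewidth 4.
One such decomposition:
Bags: B1 = {1, 3, 5, 6, 7}  B2 = {1, 3, 5, 7, 9}  B3 = {1, 3, 4, 5, 6}  B4 = {0, 1, 3, 5, 6}  B5 = {0, 1, 3, 6, 8}  B6 = {1, 2, 3, 5, 7}
Tree: B1–B2, B1–B3, B3–B4, B4–B5, B1–B6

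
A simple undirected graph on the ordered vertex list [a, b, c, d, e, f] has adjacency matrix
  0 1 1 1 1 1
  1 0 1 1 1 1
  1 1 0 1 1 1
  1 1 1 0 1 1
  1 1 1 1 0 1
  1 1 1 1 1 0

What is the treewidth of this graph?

5

A width-5 tree decomposition is:
Bags: B1 = {a, b, c, d, e, f}
Tree: (single bag)
With just one bag of size 6, the width is 6 − 1 = 5, so tw(G) ≤ 5. For the lower bound, the 6 vertices {a, b, c, d, e, f} are pairwise adjacent, and any tree decomposition puts a clique entirely inside one bag — forcing width ≥ 5. The upper and lower bounds meet at 5, so that is the treewidth.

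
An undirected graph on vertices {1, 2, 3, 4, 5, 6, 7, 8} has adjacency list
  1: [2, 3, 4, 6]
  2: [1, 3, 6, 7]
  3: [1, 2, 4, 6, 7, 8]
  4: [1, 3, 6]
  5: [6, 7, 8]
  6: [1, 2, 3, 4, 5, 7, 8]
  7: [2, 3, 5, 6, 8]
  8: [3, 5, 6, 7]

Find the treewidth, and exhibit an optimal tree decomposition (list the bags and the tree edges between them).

Treewidth 3.
Bags: B1 = {1, 2, 3, 6}  B2 = {2, 3, 6, 7}  B3 = {1, 3, 4, 6}  B4 = {3, 6, 7, 8}  B5 = {5, 6, 7, 8}
Tree: B1–B2, B1–B3, B2–B4, B4–B5

Every bag has size at most 4, so the width is 4 − 1 = 3 and tw(G) ≤ 3. For the lower bound, the 4 vertices {3, 6, 7, 8} are pairwise adjacent, and any tree decomposition puts a clique entirely inside one bag — forcing width ≥ 3. Hence tw(G) = 3 exactly.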